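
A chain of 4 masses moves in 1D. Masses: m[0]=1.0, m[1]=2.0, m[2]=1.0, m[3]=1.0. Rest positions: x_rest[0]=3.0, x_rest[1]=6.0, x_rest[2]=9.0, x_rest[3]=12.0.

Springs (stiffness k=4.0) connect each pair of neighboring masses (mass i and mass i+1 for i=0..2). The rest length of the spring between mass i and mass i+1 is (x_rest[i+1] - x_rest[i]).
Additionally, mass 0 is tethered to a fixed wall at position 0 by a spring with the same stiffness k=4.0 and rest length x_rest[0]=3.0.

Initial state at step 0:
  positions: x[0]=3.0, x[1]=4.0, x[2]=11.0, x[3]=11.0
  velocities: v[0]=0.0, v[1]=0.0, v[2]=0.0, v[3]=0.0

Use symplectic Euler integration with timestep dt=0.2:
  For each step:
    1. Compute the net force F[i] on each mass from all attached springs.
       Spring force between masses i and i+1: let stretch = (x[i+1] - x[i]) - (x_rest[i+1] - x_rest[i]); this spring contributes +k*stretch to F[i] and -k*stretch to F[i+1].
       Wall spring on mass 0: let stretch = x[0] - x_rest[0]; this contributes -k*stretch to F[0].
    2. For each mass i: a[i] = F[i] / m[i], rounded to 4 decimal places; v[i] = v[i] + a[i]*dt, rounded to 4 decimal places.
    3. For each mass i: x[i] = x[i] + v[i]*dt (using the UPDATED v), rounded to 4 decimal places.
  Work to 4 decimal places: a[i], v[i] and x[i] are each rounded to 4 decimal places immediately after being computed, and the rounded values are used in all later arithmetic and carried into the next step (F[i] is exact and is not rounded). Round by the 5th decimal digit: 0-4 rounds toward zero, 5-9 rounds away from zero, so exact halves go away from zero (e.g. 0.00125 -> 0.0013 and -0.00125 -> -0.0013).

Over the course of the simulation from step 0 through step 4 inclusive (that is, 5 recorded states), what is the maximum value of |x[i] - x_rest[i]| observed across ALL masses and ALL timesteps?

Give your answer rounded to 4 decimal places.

Step 0: x=[3.0000 4.0000 11.0000 11.0000] v=[0.0000 0.0000 0.0000 0.0000]
Step 1: x=[2.6800 4.4800 9.8800 11.4800] v=[-1.6000 2.4000 -5.6000 2.4000]
Step 2: x=[2.2192 5.2480 8.1520 12.1840] v=[-2.3040 3.8400 -8.6400 3.5200]
Step 3: x=[1.8879 6.0060 6.6045 12.7229] v=[-1.6563 3.7901 -7.7376 2.6944]
Step 4: x=[1.9135 6.4825 5.9402 12.7628] v=[0.1279 2.3823 -3.3217 0.1997]
Max displacement = 3.0598

Answer: 3.0598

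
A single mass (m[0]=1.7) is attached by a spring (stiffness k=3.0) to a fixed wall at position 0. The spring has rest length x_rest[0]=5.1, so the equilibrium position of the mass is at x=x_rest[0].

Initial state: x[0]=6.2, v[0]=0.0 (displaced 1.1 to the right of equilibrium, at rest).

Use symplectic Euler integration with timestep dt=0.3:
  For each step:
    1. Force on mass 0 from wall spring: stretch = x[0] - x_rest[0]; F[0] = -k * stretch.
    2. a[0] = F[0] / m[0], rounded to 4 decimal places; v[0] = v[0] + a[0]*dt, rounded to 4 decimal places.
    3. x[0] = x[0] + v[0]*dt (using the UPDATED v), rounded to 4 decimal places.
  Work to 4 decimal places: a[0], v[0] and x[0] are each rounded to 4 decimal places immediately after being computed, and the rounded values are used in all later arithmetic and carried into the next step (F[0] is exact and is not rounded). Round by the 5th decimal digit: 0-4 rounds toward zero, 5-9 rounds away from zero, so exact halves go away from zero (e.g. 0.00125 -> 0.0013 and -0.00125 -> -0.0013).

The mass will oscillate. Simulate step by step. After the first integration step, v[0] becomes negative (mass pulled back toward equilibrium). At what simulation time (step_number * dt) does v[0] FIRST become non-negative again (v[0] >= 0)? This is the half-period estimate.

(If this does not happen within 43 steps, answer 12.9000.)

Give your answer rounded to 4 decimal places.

Answer: 2.4000

Derivation:
Step 0: x=[6.2000] v=[0.0000]
Step 1: x=[6.0253] v=[-0.5824]
Step 2: x=[5.7036] v=[-1.0723]
Step 3: x=[5.2860] v=[-1.3919]
Step 4: x=[4.8389] v=[-1.4904]
Step 5: x=[4.4332] v=[-1.3522]
Step 6: x=[4.1334] v=[-0.9992]
Step 7: x=[3.9872] v=[-0.4875]
Step 8: x=[4.0177] v=[0.1016]
First v>=0 after going negative at step 8, time=2.4000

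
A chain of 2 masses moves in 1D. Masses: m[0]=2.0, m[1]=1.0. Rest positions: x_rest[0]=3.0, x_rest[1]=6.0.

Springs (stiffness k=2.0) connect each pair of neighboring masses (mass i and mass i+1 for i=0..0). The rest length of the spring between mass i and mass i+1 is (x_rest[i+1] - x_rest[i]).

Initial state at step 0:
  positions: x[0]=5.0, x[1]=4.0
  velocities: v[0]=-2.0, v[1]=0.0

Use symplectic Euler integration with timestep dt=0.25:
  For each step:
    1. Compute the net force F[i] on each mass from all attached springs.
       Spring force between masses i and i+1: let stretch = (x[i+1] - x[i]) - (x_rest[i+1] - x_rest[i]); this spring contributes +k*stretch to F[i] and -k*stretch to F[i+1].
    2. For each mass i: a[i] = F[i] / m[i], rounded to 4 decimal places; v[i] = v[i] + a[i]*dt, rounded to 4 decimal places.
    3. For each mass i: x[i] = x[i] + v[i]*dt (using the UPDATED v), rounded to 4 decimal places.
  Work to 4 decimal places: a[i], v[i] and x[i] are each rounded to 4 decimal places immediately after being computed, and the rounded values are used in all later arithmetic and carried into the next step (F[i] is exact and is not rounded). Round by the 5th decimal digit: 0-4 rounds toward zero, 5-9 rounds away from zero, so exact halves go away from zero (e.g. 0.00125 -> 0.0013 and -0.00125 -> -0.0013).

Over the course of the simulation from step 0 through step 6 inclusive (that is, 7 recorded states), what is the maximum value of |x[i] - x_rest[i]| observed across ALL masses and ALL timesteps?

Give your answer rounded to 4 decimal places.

Answer: 2.8330

Derivation:
Step 0: x=[5.0000 4.0000] v=[-2.0000 0.0000]
Step 1: x=[4.2500 4.5000] v=[-3.0000 2.0000]
Step 2: x=[3.3281 5.3438] v=[-3.6875 3.3750]
Step 3: x=[2.3447 6.3106] v=[-3.9336 3.8672]
Step 4: x=[1.4217 7.1567] v=[-3.6921 3.3843]
Step 5: x=[0.6696 7.6609] v=[-3.0084 2.0168]
Step 6: x=[0.1670 7.6662] v=[-2.0106 0.0212]
Max displacement = 2.8330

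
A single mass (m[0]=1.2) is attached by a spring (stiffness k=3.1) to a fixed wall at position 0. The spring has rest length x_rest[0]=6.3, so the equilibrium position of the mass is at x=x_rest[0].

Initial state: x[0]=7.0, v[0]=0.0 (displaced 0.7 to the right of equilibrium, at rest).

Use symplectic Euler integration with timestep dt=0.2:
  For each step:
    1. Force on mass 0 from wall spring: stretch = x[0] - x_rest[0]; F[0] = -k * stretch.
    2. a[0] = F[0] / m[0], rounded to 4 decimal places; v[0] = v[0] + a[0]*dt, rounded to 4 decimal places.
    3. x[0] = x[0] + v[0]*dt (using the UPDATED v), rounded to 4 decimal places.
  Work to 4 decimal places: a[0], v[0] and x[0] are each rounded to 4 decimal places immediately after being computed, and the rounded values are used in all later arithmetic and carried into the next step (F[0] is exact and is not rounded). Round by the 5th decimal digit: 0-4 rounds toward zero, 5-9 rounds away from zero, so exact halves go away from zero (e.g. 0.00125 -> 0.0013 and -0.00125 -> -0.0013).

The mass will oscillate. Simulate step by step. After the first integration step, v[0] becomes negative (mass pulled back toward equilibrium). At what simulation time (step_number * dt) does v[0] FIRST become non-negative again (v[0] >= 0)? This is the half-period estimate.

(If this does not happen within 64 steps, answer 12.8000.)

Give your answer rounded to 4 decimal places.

Step 0: x=[7.0000] v=[0.0000]
Step 1: x=[6.9277] v=[-0.3617]
Step 2: x=[6.7905] v=[-0.6860]
Step 3: x=[6.6026] v=[-0.9394]
Step 4: x=[6.3835] v=[-1.0957]
Step 5: x=[6.1557] v=[-1.1388]
Step 6: x=[5.9429] v=[-1.0642]
Step 7: x=[5.7670] v=[-0.8797]
Step 8: x=[5.6461] v=[-0.6043]
Step 9: x=[5.5928] v=[-0.2665]
Step 10: x=[5.6126] v=[0.0989]
First v>=0 after going negative at step 10, time=2.0000

Answer: 2.0000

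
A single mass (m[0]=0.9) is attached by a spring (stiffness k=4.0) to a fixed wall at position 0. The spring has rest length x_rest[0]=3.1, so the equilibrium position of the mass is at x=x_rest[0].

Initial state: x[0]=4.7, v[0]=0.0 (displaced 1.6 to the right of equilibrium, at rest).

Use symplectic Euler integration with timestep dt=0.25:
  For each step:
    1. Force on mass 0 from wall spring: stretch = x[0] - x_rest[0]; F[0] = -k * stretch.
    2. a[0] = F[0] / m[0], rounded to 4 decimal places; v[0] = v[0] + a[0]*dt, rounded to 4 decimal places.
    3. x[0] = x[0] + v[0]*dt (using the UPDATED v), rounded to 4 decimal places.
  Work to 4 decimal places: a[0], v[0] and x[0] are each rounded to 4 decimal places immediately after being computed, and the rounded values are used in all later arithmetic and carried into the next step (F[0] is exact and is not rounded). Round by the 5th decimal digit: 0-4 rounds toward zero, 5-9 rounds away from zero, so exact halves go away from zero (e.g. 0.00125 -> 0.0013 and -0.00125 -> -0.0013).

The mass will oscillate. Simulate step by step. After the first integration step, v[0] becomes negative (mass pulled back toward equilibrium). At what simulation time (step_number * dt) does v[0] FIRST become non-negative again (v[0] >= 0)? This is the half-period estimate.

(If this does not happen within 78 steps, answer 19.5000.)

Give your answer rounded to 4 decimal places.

Step 0: x=[4.7000] v=[0.0000]
Step 1: x=[4.2556] v=[-1.7778]
Step 2: x=[3.4902] v=[-3.0618]
Step 3: x=[2.6164] v=[-3.4954]
Step 4: x=[1.8769] v=[-2.9581]
Step 5: x=[1.4771] v=[-1.5991]
Step 6: x=[1.5281] v=[0.2041]
First v>=0 after going negative at step 6, time=1.5000

Answer: 1.5000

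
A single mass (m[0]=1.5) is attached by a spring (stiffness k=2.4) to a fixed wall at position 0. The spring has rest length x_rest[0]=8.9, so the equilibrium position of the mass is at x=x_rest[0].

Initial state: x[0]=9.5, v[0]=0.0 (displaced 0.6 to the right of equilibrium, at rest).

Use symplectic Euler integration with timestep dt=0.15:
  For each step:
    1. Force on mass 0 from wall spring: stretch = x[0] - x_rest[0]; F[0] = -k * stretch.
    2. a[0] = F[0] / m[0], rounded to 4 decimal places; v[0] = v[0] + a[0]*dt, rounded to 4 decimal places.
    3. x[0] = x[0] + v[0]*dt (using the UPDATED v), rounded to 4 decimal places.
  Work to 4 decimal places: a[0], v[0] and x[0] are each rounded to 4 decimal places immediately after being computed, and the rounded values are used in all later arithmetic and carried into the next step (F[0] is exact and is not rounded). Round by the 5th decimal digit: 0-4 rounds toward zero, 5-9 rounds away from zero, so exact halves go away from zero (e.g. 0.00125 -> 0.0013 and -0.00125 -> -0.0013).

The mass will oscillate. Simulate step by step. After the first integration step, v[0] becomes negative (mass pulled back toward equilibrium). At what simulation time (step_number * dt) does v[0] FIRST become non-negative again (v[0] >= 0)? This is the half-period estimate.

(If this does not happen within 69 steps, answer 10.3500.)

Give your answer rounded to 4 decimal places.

Step 0: x=[9.5000] v=[0.0000]
Step 1: x=[9.4784] v=[-0.1440]
Step 2: x=[9.4360] v=[-0.2828]
Step 3: x=[9.3743] v=[-0.4114]
Step 4: x=[9.2955] v=[-0.5252]
Step 5: x=[9.2025] v=[-0.6201]
Step 6: x=[9.0986] v=[-0.6927]
Step 7: x=[8.9875] v=[-0.7404]
Step 8: x=[8.8733] v=[-0.7614]
Step 9: x=[8.7601] v=[-0.7550]
Step 10: x=[8.6519] v=[-0.7214]
Step 11: x=[8.5526] v=[-0.6619]
Step 12: x=[8.4658] v=[-0.5785]
Step 13: x=[8.3947] v=[-0.4743]
Step 14: x=[8.3418] v=[-0.3530]
Step 15: x=[8.3090] v=[-0.2190]
Step 16: x=[8.2974] v=[-0.0772]
Step 17: x=[8.3075] v=[0.0674]
First v>=0 after going negative at step 17, time=2.5500

Answer: 2.5500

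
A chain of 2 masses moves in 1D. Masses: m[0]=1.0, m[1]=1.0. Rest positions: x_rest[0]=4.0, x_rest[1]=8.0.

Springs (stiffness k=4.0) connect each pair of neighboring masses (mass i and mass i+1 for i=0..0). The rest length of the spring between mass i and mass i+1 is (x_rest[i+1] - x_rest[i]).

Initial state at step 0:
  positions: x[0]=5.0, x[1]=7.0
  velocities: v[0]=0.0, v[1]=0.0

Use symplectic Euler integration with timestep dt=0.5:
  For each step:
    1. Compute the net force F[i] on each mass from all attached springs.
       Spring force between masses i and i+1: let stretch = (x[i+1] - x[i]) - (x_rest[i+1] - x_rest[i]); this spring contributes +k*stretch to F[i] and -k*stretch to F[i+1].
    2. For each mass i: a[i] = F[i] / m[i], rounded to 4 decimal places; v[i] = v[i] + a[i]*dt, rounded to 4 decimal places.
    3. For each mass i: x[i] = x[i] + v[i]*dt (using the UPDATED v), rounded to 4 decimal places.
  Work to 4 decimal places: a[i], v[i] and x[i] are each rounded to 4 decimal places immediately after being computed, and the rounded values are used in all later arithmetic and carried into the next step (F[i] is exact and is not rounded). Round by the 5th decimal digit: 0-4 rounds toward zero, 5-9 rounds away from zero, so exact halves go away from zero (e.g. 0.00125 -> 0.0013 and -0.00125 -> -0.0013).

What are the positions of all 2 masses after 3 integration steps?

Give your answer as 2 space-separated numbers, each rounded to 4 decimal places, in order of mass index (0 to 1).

Answer: 5.0000 7.0000

Derivation:
Step 0: x=[5.0000 7.0000] v=[0.0000 0.0000]
Step 1: x=[3.0000 9.0000] v=[-4.0000 4.0000]
Step 2: x=[3.0000 9.0000] v=[0.0000 0.0000]
Step 3: x=[5.0000 7.0000] v=[4.0000 -4.0000]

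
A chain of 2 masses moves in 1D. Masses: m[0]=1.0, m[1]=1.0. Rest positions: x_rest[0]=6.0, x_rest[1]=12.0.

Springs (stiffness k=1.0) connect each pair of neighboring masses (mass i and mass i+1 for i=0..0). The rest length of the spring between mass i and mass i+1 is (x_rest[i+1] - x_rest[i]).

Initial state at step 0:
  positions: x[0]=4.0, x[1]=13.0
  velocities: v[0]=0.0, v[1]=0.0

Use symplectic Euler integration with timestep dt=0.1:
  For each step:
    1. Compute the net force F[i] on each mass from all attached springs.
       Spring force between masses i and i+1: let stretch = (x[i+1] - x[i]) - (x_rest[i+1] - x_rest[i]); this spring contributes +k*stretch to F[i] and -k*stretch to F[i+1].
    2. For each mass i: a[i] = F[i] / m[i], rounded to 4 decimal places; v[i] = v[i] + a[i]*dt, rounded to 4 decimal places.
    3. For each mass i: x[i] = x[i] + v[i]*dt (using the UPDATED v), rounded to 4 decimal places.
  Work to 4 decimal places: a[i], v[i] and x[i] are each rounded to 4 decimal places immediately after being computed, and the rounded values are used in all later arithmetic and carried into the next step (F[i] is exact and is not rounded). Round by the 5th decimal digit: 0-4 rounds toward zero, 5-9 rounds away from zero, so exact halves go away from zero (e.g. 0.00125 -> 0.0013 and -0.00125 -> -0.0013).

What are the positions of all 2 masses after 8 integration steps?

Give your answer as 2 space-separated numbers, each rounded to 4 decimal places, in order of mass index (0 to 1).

Step 0: x=[4.0000 13.0000] v=[0.0000 0.0000]
Step 1: x=[4.0300 12.9700] v=[0.3000 -0.3000]
Step 2: x=[4.0894 12.9106] v=[0.5940 -0.5940]
Step 3: x=[4.1770 12.8230] v=[0.8761 -0.8761]
Step 4: x=[4.2911 12.7089] v=[1.1407 -1.1407]
Step 5: x=[4.4294 12.5707] v=[1.3825 -1.3825]
Step 6: x=[4.5891 12.4110] v=[1.5966 -1.5966]
Step 7: x=[4.7670 12.2331] v=[1.7788 -1.7788]
Step 8: x=[4.9595 12.0406] v=[1.9254 -1.9254]

Answer: 4.9595 12.0406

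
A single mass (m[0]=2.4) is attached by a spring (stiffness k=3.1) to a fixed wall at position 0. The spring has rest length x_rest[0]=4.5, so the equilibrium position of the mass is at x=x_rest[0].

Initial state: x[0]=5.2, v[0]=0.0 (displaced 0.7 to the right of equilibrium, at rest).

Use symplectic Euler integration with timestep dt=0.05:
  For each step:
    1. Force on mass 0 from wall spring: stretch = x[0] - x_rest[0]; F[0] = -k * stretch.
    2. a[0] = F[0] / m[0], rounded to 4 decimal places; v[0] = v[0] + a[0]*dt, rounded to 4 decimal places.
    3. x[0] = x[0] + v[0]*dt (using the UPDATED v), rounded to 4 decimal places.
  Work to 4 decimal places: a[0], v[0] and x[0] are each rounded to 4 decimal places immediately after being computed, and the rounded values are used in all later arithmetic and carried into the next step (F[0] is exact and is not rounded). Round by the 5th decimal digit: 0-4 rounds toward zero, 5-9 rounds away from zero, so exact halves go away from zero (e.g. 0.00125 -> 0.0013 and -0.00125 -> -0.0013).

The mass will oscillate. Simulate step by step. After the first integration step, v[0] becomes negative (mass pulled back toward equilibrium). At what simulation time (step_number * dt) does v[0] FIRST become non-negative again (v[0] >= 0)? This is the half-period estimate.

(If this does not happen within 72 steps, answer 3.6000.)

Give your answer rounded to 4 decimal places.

Step 0: x=[5.2000] v=[0.0000]
Step 1: x=[5.1977] v=[-0.0452]
Step 2: x=[5.1932] v=[-0.0903]
Step 3: x=[5.1864] v=[-0.1351]
Step 4: x=[5.1774] v=[-0.1794]
Step 5: x=[5.1662] v=[-0.2232]
Step 6: x=[5.1529] v=[-0.2662]
Step 7: x=[5.1375] v=[-0.3084]
Step 8: x=[5.1200] v=[-0.3496]
Step 9: x=[5.1005] v=[-0.3896]
Step 10: x=[5.0791] v=[-0.4284]
Step 11: x=[5.0558] v=[-0.4658]
Step 12: x=[5.0307] v=[-0.5017]
Step 13: x=[5.0039] v=[-0.5360]
Step 14: x=[4.9755] v=[-0.5685]
Step 15: x=[4.9455] v=[-0.5992]
Step 16: x=[4.9141] v=[-0.6280]
Step 17: x=[4.8814] v=[-0.6547]
Step 18: x=[4.8474] v=[-0.6793]
Step 19: x=[4.8123] v=[-0.7017]
Step 20: x=[4.7762] v=[-0.7219]
Step 21: x=[4.7392] v=[-0.7397]
Step 22: x=[4.7014] v=[-0.7552]
Step 23: x=[4.6630] v=[-0.7682]
Step 24: x=[4.6241] v=[-0.7787]
Step 25: x=[4.5848] v=[-0.7867]
Step 26: x=[4.5452] v=[-0.7922]
Step 27: x=[4.5054] v=[-0.7951]
Step 28: x=[4.4656] v=[-0.7955]
Step 29: x=[4.4259] v=[-0.7933]
Step 30: x=[4.3865] v=[-0.7885]
Step 31: x=[4.3474] v=[-0.7812]
Step 32: x=[4.3088] v=[-0.7713]
Step 33: x=[4.2709] v=[-0.7590]
Step 34: x=[4.2337] v=[-0.7442]
Step 35: x=[4.1974] v=[-0.7270]
Step 36: x=[4.1620] v=[-0.7075]
Step 37: x=[4.1277] v=[-0.6857]
Step 38: x=[4.0946] v=[-0.6617]
Step 39: x=[4.0628] v=[-0.6355]
Step 40: x=[4.0324] v=[-0.6073]
Step 41: x=[4.0035] v=[-0.5771]
Step 42: x=[3.9763] v=[-0.5450]
Step 43: x=[3.9507] v=[-0.5112]
Step 44: x=[3.9269] v=[-0.4757]
Step 45: x=[3.9050] v=[-0.4387]
Step 46: x=[3.8850] v=[-0.4003]
Step 47: x=[3.8670] v=[-0.3606]
Step 48: x=[3.8510] v=[-0.3197]
Step 49: x=[3.8371] v=[-0.2778]
Step 50: x=[3.8254] v=[-0.2350]
Step 51: x=[3.8158] v=[-0.1914]
Step 52: x=[3.8084] v=[-0.1472]
Step 53: x=[3.8033] v=[-0.1025]
Step 54: x=[3.8004] v=[-0.0575]
Step 55: x=[3.7998] v=[-0.0123]
Step 56: x=[3.8014] v=[0.0329]
First v>=0 after going negative at step 56, time=2.8000

Answer: 2.8000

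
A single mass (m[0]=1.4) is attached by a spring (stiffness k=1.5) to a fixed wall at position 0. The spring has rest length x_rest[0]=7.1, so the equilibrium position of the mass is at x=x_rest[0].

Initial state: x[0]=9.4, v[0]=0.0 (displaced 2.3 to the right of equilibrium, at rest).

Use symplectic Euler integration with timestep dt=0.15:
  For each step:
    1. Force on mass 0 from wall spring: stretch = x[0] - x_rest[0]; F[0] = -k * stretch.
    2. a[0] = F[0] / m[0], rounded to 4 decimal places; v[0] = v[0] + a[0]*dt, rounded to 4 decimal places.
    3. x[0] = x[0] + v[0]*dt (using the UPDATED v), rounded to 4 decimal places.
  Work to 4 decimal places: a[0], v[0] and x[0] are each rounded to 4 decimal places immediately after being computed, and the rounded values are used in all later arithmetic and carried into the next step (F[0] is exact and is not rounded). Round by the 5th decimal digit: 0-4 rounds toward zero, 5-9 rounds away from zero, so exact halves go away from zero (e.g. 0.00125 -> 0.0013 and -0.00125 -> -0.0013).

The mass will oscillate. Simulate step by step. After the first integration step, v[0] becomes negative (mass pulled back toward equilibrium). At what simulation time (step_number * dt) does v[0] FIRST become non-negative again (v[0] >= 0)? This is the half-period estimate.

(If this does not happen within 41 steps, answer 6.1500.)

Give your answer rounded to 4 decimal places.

Answer: 3.1500

Derivation:
Step 0: x=[9.4000] v=[0.0000]
Step 1: x=[9.3446] v=[-0.3696]
Step 2: x=[9.2351] v=[-0.7303]
Step 3: x=[9.0741] v=[-1.0734]
Step 4: x=[8.8655] v=[-1.3907]
Step 5: x=[8.6143] v=[-1.6744]
Step 6: x=[8.3266] v=[-1.9178]
Step 7: x=[8.0094] v=[-2.1149]
Step 8: x=[7.6702] v=[-2.2611]
Step 9: x=[7.3173] v=[-2.3527]
Step 10: x=[6.9592] v=[-2.3876]
Step 11: x=[6.6045] v=[-2.3650]
Step 12: x=[6.2617] v=[-2.2854]
Step 13: x=[5.9391] v=[-2.1507]
Step 14: x=[5.6445] v=[-1.9641]
Step 15: x=[5.3850] v=[-1.7302]
Step 16: x=[5.1668] v=[-1.4546]
Step 17: x=[4.9952] v=[-1.1439]
Step 18: x=[4.8744] v=[-0.8056]
Step 19: x=[4.8072] v=[-0.4479]
Step 20: x=[4.7953] v=[-0.0794]
Step 21: x=[4.8390] v=[0.2910]
First v>=0 after going negative at step 21, time=3.1500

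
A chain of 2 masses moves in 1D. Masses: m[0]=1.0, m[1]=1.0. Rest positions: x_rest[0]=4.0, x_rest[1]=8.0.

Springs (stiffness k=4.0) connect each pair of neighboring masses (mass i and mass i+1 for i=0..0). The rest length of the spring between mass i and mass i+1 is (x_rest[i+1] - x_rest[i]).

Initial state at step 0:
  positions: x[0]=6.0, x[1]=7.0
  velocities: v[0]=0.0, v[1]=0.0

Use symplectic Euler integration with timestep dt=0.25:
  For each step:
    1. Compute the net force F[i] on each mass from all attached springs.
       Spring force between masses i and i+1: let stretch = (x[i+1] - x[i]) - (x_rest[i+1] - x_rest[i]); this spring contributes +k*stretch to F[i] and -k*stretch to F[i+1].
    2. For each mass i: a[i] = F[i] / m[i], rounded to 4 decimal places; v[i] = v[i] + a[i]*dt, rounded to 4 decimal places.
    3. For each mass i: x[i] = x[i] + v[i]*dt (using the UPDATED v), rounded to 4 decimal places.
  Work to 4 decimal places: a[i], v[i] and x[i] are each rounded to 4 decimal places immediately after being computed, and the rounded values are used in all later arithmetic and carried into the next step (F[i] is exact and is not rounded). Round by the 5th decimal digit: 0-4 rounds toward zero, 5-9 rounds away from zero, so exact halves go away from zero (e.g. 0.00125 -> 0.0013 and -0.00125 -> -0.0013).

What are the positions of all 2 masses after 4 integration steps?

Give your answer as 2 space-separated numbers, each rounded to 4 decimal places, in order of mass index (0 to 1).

Step 0: x=[6.0000 7.0000] v=[0.0000 0.0000]
Step 1: x=[5.2500 7.7500] v=[-3.0000 3.0000]
Step 2: x=[4.1250 8.8750] v=[-4.5000 4.5000]
Step 3: x=[3.1875 9.8125] v=[-3.7500 3.7500]
Step 4: x=[2.9063 10.0938] v=[-1.1250 1.1250]

Answer: 2.9063 10.0938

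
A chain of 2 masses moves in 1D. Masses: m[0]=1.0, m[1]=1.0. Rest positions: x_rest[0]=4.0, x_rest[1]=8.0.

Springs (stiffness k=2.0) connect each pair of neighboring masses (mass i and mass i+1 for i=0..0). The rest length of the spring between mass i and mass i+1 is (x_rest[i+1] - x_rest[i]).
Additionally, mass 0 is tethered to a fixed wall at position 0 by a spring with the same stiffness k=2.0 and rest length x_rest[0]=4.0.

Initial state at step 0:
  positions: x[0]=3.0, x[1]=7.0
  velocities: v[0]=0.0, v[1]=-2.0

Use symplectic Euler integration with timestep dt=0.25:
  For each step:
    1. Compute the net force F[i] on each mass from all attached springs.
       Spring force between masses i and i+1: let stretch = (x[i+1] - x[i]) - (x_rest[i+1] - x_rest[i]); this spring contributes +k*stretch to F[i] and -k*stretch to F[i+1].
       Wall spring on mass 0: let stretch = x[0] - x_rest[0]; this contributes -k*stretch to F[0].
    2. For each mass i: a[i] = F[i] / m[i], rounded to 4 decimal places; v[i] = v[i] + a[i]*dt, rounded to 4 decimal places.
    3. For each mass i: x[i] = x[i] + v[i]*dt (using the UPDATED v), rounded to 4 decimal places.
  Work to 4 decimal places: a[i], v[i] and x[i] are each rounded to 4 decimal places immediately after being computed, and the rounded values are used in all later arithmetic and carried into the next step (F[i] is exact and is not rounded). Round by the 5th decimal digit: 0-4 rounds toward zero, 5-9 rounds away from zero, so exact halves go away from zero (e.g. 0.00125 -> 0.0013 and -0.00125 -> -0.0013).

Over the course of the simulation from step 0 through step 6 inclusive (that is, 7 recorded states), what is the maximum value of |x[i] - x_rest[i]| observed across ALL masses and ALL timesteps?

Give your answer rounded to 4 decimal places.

Step 0: x=[3.0000 7.0000] v=[0.0000 -2.0000]
Step 1: x=[3.1250 6.5000] v=[0.5000 -2.0000]
Step 2: x=[3.2813 6.0781] v=[0.6250 -1.6875]
Step 3: x=[3.3770 5.8066] v=[0.3828 -1.0859]
Step 4: x=[3.3543 5.7314] v=[-0.0909 -0.3007]
Step 5: x=[3.2094 5.8591] v=[-0.5795 0.5108]
Step 6: x=[2.9946 6.1556] v=[-0.8594 1.1860]
Max displacement = 2.2686

Answer: 2.2686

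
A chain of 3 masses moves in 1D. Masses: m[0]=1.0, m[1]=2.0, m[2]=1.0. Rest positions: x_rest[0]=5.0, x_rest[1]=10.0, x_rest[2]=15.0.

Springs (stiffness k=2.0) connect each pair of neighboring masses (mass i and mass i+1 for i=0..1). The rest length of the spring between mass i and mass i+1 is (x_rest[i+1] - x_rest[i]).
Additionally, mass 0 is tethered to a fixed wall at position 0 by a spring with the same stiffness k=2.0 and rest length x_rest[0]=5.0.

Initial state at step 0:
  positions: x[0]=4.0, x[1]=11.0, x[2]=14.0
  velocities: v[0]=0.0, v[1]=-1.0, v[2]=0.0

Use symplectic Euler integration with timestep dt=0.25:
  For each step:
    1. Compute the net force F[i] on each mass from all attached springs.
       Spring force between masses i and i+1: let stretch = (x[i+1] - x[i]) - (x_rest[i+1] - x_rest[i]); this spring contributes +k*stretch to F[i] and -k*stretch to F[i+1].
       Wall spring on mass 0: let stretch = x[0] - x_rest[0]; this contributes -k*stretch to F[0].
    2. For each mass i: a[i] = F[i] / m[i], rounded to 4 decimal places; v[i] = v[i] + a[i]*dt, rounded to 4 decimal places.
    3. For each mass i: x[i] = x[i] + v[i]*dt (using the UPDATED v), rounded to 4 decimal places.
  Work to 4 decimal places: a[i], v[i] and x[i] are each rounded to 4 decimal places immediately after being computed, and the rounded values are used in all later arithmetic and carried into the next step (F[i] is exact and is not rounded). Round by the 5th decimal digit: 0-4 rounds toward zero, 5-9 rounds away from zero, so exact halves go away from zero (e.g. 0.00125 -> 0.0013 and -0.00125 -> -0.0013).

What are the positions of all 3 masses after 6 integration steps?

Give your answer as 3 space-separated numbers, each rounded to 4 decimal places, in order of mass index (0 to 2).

Answer: 5.3983 8.4334 15.3538

Derivation:
Step 0: x=[4.0000 11.0000 14.0000] v=[0.0000 -1.0000 0.0000]
Step 1: x=[4.3750 10.5000 14.2500] v=[1.5000 -2.0000 1.0000]
Step 2: x=[4.9688 9.8516 14.6563] v=[2.3750 -2.5938 1.6250]
Step 3: x=[5.5518 9.1983 15.0870] v=[2.3320 -2.6133 1.7227]
Step 4: x=[5.8967 8.6851 15.4066] v=[1.3794 -2.0528 1.2784]
Step 5: x=[5.8530 8.4177 15.5110] v=[-0.1748 -1.0695 0.4177]
Step 6: x=[5.3983 8.4334 15.3538] v=[-1.8190 0.0627 -0.6290]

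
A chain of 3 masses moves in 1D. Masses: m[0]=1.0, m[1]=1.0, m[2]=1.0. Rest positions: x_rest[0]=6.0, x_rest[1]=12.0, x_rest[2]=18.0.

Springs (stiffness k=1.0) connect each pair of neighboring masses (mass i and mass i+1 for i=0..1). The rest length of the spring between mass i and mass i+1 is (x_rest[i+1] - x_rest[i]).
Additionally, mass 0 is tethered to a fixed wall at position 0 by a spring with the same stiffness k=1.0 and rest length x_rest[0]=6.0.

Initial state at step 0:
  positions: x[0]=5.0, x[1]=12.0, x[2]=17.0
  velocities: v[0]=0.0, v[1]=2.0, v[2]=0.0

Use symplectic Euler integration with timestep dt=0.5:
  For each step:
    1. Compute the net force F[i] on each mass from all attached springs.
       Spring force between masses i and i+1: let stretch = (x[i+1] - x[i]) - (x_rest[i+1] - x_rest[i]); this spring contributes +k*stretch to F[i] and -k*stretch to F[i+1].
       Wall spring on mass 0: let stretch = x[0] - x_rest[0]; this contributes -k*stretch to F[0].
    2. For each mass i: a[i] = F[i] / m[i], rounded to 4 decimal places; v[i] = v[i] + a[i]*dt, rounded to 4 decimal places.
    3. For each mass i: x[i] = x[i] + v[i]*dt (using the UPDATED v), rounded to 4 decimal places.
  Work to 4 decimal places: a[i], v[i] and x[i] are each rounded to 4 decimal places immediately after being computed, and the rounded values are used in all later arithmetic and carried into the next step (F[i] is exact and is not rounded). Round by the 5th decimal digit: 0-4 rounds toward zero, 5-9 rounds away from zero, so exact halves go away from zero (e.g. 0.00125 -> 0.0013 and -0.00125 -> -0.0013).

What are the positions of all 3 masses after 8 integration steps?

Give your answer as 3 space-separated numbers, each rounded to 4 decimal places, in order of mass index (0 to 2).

Answer: 6.0674 14.1039 20.2913

Derivation:
Step 0: x=[5.0000 12.0000 17.0000] v=[0.0000 2.0000 0.0000]
Step 1: x=[5.5000 12.5000 17.2500] v=[1.0000 1.0000 0.5000]
Step 2: x=[6.3750 12.4375 17.8125] v=[1.7500 -0.1250 1.1250]
Step 3: x=[7.1719 12.2031 18.5313] v=[1.5938 -0.4688 1.4375]
Step 4: x=[7.4337 12.2930 19.1680] v=[0.5235 0.1797 1.2734]
Step 5: x=[7.0519 12.8868 19.5860] v=[-0.7637 1.1876 0.8359]
Step 6: x=[6.3658 13.6967 19.8292] v=[-1.3722 1.6198 0.4863]
Step 7: x=[5.9210 14.2070 20.0393] v=[-0.8897 1.0206 0.4201]
Step 8: x=[6.0674 14.1039 20.2913] v=[0.2928 -0.2063 0.5040]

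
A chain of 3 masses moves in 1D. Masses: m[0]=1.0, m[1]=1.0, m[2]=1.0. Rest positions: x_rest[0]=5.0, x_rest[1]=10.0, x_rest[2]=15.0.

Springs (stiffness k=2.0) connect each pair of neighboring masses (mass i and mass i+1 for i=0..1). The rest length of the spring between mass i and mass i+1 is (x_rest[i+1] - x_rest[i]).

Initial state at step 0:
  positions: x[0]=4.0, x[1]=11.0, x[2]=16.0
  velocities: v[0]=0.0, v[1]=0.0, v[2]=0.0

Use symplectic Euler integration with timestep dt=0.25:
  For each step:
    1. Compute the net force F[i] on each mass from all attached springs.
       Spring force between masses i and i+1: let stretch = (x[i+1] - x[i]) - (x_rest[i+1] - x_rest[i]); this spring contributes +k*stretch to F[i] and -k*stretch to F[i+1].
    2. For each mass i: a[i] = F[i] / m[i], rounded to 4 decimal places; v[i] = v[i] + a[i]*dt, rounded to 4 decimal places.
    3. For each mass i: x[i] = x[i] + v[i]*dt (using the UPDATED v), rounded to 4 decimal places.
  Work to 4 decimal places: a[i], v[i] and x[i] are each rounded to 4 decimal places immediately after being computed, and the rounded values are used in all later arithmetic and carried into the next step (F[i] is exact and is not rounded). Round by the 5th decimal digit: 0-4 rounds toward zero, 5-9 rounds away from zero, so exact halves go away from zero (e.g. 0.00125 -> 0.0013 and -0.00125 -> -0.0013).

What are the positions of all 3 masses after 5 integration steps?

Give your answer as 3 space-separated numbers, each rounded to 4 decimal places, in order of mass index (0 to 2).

Step 0: x=[4.0000 11.0000 16.0000] v=[0.0000 0.0000 0.0000]
Step 1: x=[4.2500 10.7500 16.0000] v=[1.0000 -1.0000 0.0000]
Step 2: x=[4.6875 10.3438 15.9688] v=[1.7500 -1.6250 -0.1250]
Step 3: x=[5.2071 9.9336 15.8594] v=[2.0782 -1.6407 -0.4375]
Step 4: x=[5.6925 9.6733 15.6343] v=[1.9415 -1.0411 -0.9004]
Step 5: x=[6.0505 9.6606 15.2891] v=[1.4319 -0.0510 -1.3809]

Answer: 6.0505 9.6606 15.2891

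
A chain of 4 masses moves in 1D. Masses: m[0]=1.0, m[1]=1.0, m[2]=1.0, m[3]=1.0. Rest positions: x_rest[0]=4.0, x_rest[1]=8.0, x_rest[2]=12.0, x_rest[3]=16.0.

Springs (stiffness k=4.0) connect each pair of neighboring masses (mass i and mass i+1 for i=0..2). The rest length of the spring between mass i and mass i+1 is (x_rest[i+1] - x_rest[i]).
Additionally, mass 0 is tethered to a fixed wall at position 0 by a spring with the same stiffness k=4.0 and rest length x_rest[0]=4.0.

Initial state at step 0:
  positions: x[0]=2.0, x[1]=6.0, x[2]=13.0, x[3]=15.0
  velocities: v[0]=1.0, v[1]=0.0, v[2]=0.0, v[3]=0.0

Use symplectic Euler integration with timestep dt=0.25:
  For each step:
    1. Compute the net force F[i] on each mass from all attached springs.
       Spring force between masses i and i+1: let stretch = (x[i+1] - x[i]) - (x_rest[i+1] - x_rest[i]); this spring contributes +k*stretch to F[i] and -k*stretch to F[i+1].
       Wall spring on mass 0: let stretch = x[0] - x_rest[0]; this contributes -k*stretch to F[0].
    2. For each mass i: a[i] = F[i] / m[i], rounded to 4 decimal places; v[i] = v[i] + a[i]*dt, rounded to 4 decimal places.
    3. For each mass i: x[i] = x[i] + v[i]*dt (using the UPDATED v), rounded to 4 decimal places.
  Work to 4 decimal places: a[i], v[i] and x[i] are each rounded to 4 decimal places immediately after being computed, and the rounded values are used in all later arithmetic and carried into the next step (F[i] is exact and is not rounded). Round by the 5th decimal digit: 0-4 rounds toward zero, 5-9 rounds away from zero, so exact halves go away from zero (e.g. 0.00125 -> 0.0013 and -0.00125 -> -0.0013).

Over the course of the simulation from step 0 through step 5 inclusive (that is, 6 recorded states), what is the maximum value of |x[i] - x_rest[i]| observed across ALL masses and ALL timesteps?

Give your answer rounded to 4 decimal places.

Answer: 2.5156

Derivation:
Step 0: x=[2.0000 6.0000 13.0000 15.0000] v=[1.0000 0.0000 0.0000 0.0000]
Step 1: x=[2.7500 6.7500 11.7500 15.5000] v=[3.0000 3.0000 -5.0000 2.0000]
Step 2: x=[3.8125 7.7500 10.1875 16.0625] v=[4.2500 4.0000 -6.2500 2.2500]
Step 3: x=[4.9063 8.3750 9.4844 16.1563] v=[4.3750 2.5000 -2.8125 0.3750]
Step 4: x=[5.6407 8.4102 10.1719 15.5821] v=[2.9374 0.1407 2.7500 -2.2969]
Step 5: x=[5.6573 8.1934 11.7715 14.6553] v=[0.0662 -0.8671 6.3985 -3.7071]
Max displacement = 2.5156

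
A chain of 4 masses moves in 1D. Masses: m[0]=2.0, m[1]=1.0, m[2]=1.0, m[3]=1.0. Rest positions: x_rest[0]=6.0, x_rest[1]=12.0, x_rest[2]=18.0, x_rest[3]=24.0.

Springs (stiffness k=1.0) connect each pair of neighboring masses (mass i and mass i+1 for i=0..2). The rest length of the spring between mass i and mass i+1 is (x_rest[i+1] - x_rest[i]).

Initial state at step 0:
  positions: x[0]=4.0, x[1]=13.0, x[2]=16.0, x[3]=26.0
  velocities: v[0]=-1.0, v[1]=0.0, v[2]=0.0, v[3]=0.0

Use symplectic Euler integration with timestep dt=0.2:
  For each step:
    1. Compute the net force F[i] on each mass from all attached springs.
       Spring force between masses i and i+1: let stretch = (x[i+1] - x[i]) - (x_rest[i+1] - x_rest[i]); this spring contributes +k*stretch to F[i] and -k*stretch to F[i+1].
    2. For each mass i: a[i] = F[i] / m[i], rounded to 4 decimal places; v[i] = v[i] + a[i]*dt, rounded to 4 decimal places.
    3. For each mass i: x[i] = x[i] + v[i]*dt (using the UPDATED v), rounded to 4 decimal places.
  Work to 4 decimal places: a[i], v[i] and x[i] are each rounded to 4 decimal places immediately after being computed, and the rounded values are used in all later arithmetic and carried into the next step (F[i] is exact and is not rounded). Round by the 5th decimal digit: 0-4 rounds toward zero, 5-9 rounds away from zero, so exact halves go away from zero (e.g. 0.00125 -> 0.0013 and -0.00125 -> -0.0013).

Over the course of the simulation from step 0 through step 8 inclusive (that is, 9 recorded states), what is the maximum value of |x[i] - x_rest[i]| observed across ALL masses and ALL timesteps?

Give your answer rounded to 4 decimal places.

Step 0: x=[4.0000 13.0000 16.0000 26.0000] v=[-1.0000 0.0000 0.0000 0.0000]
Step 1: x=[3.8600 12.7600 16.2800 25.8400] v=[-0.7000 -1.2000 1.4000 -0.8000]
Step 2: x=[3.7780 12.3048 16.8016 25.5376] v=[-0.4100 -2.2760 2.6080 -1.5120]
Step 3: x=[3.7465 11.6884 17.4928 25.1258] v=[-0.1573 -3.0820 3.4558 -2.0592]
Step 4: x=[3.7539 10.9865 18.2571 24.6486] v=[0.0369 -3.5095 3.8215 -2.3858]
Step 5: x=[3.7859 10.2861 18.9862 24.1558] v=[0.1602 -3.5019 3.6457 -2.4641]
Step 6: x=[3.8279 9.6737 19.5741 23.6962] v=[0.2102 -3.0619 2.9396 -2.2980]
Step 7: x=[3.8669 9.2235 19.9309 23.3117] v=[0.1948 -2.2510 1.7839 -1.9224]
Step 8: x=[3.8930 8.9873 19.9946 23.0320] v=[0.1305 -1.1808 0.3186 -1.3986]
Max displacement = 3.0127

Answer: 3.0127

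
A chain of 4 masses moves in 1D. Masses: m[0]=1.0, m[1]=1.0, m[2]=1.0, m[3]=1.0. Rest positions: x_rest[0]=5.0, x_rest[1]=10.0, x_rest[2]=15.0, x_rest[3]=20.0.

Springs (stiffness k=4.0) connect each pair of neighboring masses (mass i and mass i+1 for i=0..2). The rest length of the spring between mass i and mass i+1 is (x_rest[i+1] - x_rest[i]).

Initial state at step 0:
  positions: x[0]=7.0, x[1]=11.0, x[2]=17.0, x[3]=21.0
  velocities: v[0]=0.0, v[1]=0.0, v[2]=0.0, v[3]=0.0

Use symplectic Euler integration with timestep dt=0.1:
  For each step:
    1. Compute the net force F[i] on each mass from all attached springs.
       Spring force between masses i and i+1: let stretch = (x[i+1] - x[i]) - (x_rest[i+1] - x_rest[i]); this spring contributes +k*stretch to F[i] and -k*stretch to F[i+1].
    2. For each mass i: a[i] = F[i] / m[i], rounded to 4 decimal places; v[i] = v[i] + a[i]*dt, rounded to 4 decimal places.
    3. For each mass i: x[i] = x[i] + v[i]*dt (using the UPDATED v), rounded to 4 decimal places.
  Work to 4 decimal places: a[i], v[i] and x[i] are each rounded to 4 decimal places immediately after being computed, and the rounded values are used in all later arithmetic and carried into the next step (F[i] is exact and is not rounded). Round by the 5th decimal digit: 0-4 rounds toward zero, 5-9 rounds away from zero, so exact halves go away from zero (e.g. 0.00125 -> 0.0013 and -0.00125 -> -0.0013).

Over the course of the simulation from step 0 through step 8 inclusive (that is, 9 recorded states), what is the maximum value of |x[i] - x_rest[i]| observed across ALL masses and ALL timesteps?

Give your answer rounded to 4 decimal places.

Step 0: x=[7.0000 11.0000 17.0000 21.0000] v=[0.0000 0.0000 0.0000 0.0000]
Step 1: x=[6.9600 11.0800 16.9200 21.0400] v=[-0.4000 0.8000 -0.8000 0.4000]
Step 2: x=[6.8848 11.2288 16.7712 21.1152] v=[-0.7520 1.4880 -1.4880 0.7520]
Step 3: x=[6.7834 11.4255 16.5745 21.2166] v=[-1.0144 1.9674 -1.9674 1.0144]
Step 4: x=[6.6676 11.6425 16.3575 21.3324] v=[-1.1576 2.1702 -2.1702 1.1576]
Step 5: x=[6.5508 11.8491 16.1509 21.4492] v=[-1.1676 2.0662 -2.0662 1.1676]
Step 6: x=[6.4460 12.0159 15.9841 21.5540] v=[-1.0483 1.6676 -1.6676 1.0483]
Step 7: x=[6.3640 12.1186 15.8814 21.6360] v=[-0.8203 1.0269 -1.0269 0.8203]
Step 8: x=[6.3122 12.1416 15.8584 21.6879] v=[-0.5185 0.2302 -0.2302 0.5185]
Max displacement = 2.1416

Answer: 2.1416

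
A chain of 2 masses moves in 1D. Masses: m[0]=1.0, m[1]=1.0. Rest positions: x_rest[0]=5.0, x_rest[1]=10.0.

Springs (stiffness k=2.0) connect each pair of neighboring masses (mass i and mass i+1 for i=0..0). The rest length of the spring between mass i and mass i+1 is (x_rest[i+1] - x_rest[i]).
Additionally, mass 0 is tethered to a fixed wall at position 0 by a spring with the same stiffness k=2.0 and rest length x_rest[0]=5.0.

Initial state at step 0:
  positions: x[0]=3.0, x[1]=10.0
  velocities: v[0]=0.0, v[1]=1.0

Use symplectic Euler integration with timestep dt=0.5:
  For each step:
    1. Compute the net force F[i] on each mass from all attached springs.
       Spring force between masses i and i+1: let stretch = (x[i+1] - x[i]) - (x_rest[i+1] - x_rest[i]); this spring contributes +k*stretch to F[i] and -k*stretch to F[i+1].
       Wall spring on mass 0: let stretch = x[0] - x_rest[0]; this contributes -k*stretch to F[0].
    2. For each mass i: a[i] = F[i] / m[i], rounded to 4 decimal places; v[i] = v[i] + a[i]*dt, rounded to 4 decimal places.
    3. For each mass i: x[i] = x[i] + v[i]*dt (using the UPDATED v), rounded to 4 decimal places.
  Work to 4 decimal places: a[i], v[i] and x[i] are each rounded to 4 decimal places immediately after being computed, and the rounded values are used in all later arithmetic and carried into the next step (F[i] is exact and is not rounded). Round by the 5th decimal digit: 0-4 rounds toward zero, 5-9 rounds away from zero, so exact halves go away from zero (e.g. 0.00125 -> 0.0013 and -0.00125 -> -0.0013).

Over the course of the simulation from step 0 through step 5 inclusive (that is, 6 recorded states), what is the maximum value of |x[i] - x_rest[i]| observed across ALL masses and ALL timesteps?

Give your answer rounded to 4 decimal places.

Step 0: x=[3.0000 10.0000] v=[0.0000 1.0000]
Step 1: x=[5.0000 9.5000] v=[4.0000 -1.0000]
Step 2: x=[6.7500 9.2500] v=[3.5000 -0.5000]
Step 3: x=[6.3750 10.2500] v=[-0.7500 2.0000]
Step 4: x=[4.7500 11.8125] v=[-3.2500 3.1250]
Step 5: x=[4.2813 12.3438] v=[-0.9375 1.0625]
Max displacement = 2.3438

Answer: 2.3438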